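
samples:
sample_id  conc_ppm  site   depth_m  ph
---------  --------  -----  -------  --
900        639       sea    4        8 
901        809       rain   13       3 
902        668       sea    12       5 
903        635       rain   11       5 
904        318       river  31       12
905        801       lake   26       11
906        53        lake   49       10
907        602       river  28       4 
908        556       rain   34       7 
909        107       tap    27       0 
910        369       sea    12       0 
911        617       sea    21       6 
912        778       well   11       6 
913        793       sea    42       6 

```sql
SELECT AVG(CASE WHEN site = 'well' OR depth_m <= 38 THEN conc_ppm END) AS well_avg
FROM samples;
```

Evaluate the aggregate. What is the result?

sample_id=900: ✓ → 639
sample_id=901: ✓ → 809
sample_id=902: ✓ → 668
sample_id=903: ✓ → 635
sample_id=904: ✓ → 318
sample_id=905: ✓ → 801
sample_id=906: ✗
sample_id=907: ✓ → 602
sample_id=908: ✓ → 556
sample_id=909: ✓ → 107
sample_id=910: ✓ → 369
sample_id=911: ✓ → 617
sample_id=912: ✓ → 778
sample_id=913: ✗
well_avg = (639 + 809 + 668 + 635 + 318 + 801 + 602 + 556 + 107 + 369 + 617 + 778) / 12 = 574.9166666667

574.9166666667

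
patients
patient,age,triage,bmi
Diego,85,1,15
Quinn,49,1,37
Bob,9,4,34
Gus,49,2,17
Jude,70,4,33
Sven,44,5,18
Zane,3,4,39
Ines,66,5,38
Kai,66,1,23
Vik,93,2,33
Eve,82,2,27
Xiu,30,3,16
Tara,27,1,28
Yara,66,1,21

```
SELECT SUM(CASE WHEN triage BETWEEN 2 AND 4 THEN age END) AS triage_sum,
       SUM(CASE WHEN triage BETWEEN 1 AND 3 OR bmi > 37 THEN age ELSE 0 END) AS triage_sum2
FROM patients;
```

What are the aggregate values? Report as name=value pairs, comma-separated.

[triage_sum: triage BETWEEN 2 AND 4]
patient=Diego: ✗
patient=Quinn: ✗
patient=Bob: ✓ → 9
patient=Gus: ✓ → 49
patient=Jude: ✓ → 70
patient=Sven: ✗
patient=Zane: ✓ → 3
patient=Ines: ✗
patient=Kai: ✗
patient=Vik: ✓ → 93
patient=Eve: ✓ → 82
patient=Xiu: ✓ → 30
patient=Tara: ✗
patient=Yara: ✗
triage_sum = 9 + 49 + 70 + 3 + 93 + 82 + 30 = 336
—
[triage_sum2: triage BETWEEN 1 AND 3 OR bmi > 37]
patient=Diego: ✓ → 85
patient=Quinn: ✓ → 49
patient=Bob: ✗
patient=Gus: ✓ → 49
patient=Jude: ✗
patient=Sven: ✗
patient=Zane: ✓ → 3
patient=Ines: ✓ → 66
patient=Kai: ✓ → 66
patient=Vik: ✓ → 93
patient=Eve: ✓ → 82
patient=Xiu: ✓ → 30
patient=Tara: ✓ → 27
patient=Yara: ✓ → 66
triage_sum2 = 85 + 49 + 49 + 3 + 66 + 66 + 93 + 82 + 30 + 27 + 66 = 616

triage_sum=336, triage_sum2=616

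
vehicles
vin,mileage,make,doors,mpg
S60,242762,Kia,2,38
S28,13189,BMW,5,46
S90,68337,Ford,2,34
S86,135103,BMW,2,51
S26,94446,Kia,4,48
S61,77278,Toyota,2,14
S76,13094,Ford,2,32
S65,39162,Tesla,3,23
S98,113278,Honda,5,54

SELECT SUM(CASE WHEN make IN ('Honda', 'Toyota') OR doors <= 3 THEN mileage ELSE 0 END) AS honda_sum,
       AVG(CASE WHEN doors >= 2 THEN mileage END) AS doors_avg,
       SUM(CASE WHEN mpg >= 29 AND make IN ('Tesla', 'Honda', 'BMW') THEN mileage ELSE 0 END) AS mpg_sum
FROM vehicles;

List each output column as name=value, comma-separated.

honda_sum=689014, doors_avg=88516.5555555556, mpg_sum=261570

[honda_sum: make IN ('Honda', 'Toyota') OR doors <= 3]
vin=S60: ✓ → 242762
vin=S28: ✗
vin=S90: ✓ → 68337
vin=S86: ✓ → 135103
vin=S26: ✗
vin=S61: ✓ → 77278
vin=S76: ✓ → 13094
vin=S65: ✓ → 39162
vin=S98: ✓ → 113278
honda_sum = 242762 + 68337 + 135103 + 77278 + 13094 + 39162 + 113278 = 689014
—
[doors_avg: doors >= 2]
vin=S60: ✓ → 242762
vin=S28: ✓ → 13189
vin=S90: ✓ → 68337
vin=S86: ✓ → 135103
vin=S26: ✓ → 94446
vin=S61: ✓ → 77278
vin=S76: ✓ → 13094
vin=S65: ✓ → 39162
vin=S98: ✓ → 113278
doors_avg = (242762 + 13189 + 68337 + 135103 + 94446 + 77278 + 13094 + 39162 + 113278) / 9 = 88516.5555555556
—
[mpg_sum: mpg >= 29 AND make IN ('Tesla', 'Honda', 'BMW')]
vin=S60: ✗
vin=S28: ✓ → 13189
vin=S90: ✗
vin=S86: ✓ → 135103
vin=S26: ✗
vin=S61: ✗
vin=S76: ✗
vin=S65: ✗
vin=S98: ✓ → 113278
mpg_sum = 13189 + 135103 + 113278 = 261570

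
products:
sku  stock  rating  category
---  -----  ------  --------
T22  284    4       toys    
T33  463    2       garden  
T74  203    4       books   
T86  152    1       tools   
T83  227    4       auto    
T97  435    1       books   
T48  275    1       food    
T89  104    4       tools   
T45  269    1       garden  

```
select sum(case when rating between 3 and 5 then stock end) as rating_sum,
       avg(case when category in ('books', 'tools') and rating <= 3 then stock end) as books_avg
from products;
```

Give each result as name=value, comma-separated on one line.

rating_sum=818, books_avg=293.5

[rating_sum: rating between 3 and 5]
sku=T22: ✓ → 284
sku=T33: ✗
sku=T74: ✓ → 203
sku=T86: ✗
sku=T83: ✓ → 227
sku=T97: ✗
sku=T48: ✗
sku=T89: ✓ → 104
sku=T45: ✗
rating_sum = 284 + 203 + 227 + 104 = 818
—
[books_avg: category in ('books', 'tools') and rating <= 3]
sku=T22: ✗
sku=T33: ✗
sku=T74: ✗
sku=T86: ✓ → 152
sku=T83: ✗
sku=T97: ✓ → 435
sku=T48: ✗
sku=T89: ✗
sku=T45: ✗
books_avg = (152 + 435) / 2 = 293.5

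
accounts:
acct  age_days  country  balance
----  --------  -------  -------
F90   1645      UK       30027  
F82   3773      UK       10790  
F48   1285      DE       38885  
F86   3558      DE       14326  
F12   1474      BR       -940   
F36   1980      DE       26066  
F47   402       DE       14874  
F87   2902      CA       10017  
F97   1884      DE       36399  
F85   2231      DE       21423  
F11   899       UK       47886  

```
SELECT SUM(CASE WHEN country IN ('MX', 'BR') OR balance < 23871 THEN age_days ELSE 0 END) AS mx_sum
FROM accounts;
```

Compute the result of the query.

14340

acct=F90: ✗
acct=F82: ✓ → 3773
acct=F48: ✗
acct=F86: ✓ → 3558
acct=F12: ✓ → 1474
acct=F36: ✗
acct=F47: ✓ → 402
acct=F87: ✓ → 2902
acct=F97: ✗
acct=F85: ✓ → 2231
acct=F11: ✗
mx_sum = 3773 + 3558 + 1474 + 402 + 2902 + 2231 = 14340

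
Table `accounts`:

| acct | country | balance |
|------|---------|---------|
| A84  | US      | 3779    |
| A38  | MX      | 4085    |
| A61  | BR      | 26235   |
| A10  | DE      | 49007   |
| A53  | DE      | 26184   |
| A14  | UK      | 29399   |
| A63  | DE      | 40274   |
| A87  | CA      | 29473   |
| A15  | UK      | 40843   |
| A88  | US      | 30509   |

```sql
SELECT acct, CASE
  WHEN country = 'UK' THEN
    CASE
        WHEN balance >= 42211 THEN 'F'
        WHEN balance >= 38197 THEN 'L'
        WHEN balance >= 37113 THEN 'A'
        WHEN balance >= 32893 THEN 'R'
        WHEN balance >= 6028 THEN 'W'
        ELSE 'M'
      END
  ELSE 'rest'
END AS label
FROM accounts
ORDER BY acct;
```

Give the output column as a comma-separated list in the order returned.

rest, W, L, rest, rest, rest, rest, rest, rest, rest

acct=A10: country='DE' → outer ELSE → rest
acct=A14: country='UK' → inner[balance >= 6028] → W
acct=A15: country='UK' → inner[balance >= 38197] → L
acct=A38: country='MX' → outer ELSE → rest
acct=A53: country='DE' → outer ELSE → rest
acct=A61: country='BR' → outer ELSE → rest
acct=A63: country='DE' → outer ELSE → rest
acct=A84: country='US' → outer ELSE → rest
acct=A87: country='CA' → outer ELSE → rest
acct=A88: country='US' → outer ELSE → rest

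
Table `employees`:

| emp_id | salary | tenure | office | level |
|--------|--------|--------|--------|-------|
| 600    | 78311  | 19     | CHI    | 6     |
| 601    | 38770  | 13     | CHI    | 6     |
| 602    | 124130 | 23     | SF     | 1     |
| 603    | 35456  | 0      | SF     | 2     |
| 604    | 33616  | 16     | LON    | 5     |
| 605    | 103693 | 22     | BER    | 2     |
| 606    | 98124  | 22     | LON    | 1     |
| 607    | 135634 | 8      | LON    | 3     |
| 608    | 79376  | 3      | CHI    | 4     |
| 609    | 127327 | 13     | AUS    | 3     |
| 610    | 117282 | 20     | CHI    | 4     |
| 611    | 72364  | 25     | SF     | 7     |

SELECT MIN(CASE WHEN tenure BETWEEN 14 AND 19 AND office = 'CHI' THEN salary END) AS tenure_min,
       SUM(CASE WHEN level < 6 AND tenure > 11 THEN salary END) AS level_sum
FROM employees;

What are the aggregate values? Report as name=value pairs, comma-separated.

[tenure_min: tenure BETWEEN 14 AND 19 AND office = 'CHI']
emp_id=600: ✓ → 78311
emp_id=601: ✗
emp_id=602: ✗
emp_id=603: ✗
emp_id=604: ✗
emp_id=605: ✗
emp_id=606: ✗
emp_id=607: ✗
emp_id=608: ✗
emp_id=609: ✗
emp_id=610: ✗
emp_id=611: ✗
tenure_min = MIN(78311) = 78311
—
[level_sum: level < 6 AND tenure > 11]
emp_id=600: ✗
emp_id=601: ✗
emp_id=602: ✓ → 124130
emp_id=603: ✗
emp_id=604: ✓ → 33616
emp_id=605: ✓ → 103693
emp_id=606: ✓ → 98124
emp_id=607: ✗
emp_id=608: ✗
emp_id=609: ✓ → 127327
emp_id=610: ✓ → 117282
emp_id=611: ✗
level_sum = 124130 + 33616 + 103693 + 98124 + 127327 + 117282 = 604172

tenure_min=78311, level_sum=604172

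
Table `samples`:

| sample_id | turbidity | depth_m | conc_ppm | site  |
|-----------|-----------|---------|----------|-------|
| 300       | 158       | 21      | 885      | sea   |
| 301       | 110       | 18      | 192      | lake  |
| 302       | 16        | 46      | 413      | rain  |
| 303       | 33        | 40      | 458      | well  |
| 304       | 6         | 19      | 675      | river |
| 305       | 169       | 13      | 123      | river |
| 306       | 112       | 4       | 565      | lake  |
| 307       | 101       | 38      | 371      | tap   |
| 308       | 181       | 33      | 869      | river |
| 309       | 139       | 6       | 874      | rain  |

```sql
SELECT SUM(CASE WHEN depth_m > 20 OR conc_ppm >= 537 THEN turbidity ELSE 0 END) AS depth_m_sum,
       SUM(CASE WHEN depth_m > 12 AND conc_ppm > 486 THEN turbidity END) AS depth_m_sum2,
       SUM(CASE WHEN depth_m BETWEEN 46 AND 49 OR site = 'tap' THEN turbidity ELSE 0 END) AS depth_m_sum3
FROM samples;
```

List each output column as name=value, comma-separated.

depth_m_sum=746, depth_m_sum2=345, depth_m_sum3=117

[depth_m_sum: depth_m > 20 OR conc_ppm >= 537]
sample_id=300: ✓ → 158
sample_id=301: ✗
sample_id=302: ✓ → 16
sample_id=303: ✓ → 33
sample_id=304: ✓ → 6
sample_id=305: ✗
sample_id=306: ✓ → 112
sample_id=307: ✓ → 101
sample_id=308: ✓ → 181
sample_id=309: ✓ → 139
depth_m_sum = 158 + 16 + 33 + 6 + 112 + 101 + 181 + 139 = 746
—
[depth_m_sum2: depth_m > 12 AND conc_ppm > 486]
sample_id=300: ✓ → 158
sample_id=301: ✗
sample_id=302: ✗
sample_id=303: ✗
sample_id=304: ✓ → 6
sample_id=305: ✗
sample_id=306: ✗
sample_id=307: ✗
sample_id=308: ✓ → 181
sample_id=309: ✗
depth_m_sum2 = 158 + 6 + 181 = 345
—
[depth_m_sum3: depth_m BETWEEN 46 AND 49 OR site = 'tap']
sample_id=300: ✗
sample_id=301: ✗
sample_id=302: ✓ → 16
sample_id=303: ✗
sample_id=304: ✗
sample_id=305: ✗
sample_id=306: ✗
sample_id=307: ✓ → 101
sample_id=308: ✗
sample_id=309: ✗
depth_m_sum3 = 16 + 101 = 117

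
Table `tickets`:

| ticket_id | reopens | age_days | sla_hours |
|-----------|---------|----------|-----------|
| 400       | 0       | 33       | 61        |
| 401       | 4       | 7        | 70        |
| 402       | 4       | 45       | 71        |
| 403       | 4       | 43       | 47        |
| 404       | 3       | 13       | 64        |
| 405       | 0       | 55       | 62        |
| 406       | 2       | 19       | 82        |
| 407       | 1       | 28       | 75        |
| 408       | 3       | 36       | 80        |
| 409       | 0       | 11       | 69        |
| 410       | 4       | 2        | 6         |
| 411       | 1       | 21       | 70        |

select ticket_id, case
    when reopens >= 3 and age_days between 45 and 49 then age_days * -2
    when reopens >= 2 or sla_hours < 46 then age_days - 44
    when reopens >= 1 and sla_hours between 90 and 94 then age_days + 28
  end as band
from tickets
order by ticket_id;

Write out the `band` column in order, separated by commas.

NULL, -37, -90, -1, -31, NULL, -25, NULL, -8, NULL, -42, NULL

ticket_id=400: (no match → NULL) → NULL
ticket_id=401: reopens >= 2 or sla_hours < 46 → -37
ticket_id=402: reopens >= 3 and age_days between 45 and 49 → -90
ticket_id=403: reopens >= 2 or sla_hours < 46 → -1
ticket_id=404: reopens >= 2 or sla_hours < 46 → -31
ticket_id=405: (no match → NULL) → NULL
ticket_id=406: reopens >= 2 or sla_hours < 46 → -25
ticket_id=407: (no match → NULL) → NULL
ticket_id=408: reopens >= 2 or sla_hours < 46 → -8
ticket_id=409: (no match → NULL) → NULL
ticket_id=410: reopens >= 2 or sla_hours < 46 → -42
ticket_id=411: (no match → NULL) → NULL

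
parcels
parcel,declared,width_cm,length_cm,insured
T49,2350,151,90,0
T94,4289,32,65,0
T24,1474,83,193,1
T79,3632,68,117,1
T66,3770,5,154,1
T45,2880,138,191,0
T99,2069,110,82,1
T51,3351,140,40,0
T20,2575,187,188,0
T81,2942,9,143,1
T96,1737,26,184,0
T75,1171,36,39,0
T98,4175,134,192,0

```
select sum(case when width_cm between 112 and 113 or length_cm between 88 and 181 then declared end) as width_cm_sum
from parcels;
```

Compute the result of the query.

parcel=T49: ✓ → 2350
parcel=T94: ✗
parcel=T24: ✗
parcel=T79: ✓ → 3632
parcel=T66: ✓ → 3770
parcel=T45: ✗
parcel=T99: ✗
parcel=T51: ✗
parcel=T20: ✗
parcel=T81: ✓ → 2942
parcel=T96: ✗
parcel=T75: ✗
parcel=T98: ✗
width_cm_sum = 2350 + 3632 + 3770 + 2942 = 12694

12694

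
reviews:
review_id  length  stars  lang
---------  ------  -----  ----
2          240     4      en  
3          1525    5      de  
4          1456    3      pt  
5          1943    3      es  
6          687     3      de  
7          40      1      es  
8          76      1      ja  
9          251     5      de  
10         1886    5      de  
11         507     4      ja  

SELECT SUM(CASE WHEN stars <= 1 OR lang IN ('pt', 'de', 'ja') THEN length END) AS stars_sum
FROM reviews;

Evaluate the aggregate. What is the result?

review_id=2: ✗
review_id=3: ✓ → 1525
review_id=4: ✓ → 1456
review_id=5: ✗
review_id=6: ✓ → 687
review_id=7: ✓ → 40
review_id=8: ✓ → 76
review_id=9: ✓ → 251
review_id=10: ✓ → 1886
review_id=11: ✓ → 507
stars_sum = 1525 + 1456 + 687 + 40 + 76 + 251 + 1886 + 507 = 6428

6428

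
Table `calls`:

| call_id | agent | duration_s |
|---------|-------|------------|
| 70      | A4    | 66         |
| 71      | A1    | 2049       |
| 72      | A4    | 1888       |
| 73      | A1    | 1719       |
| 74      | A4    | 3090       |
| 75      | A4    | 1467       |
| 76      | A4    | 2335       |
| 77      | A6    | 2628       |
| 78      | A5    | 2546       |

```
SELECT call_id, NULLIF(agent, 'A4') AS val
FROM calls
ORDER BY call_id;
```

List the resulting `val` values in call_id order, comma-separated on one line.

NULL, A1, NULL, A1, NULL, NULL, NULL, A6, A5

call_id=70: agent=A4 vs A4: equal → NULL
call_id=71: agent=A1 vs A4: differ → A1
call_id=72: agent=A4 vs A4: equal → NULL
call_id=73: agent=A1 vs A4: differ → A1
call_id=74: agent=A4 vs A4: equal → NULL
call_id=75: agent=A4 vs A4: equal → NULL
call_id=76: agent=A4 vs A4: equal → NULL
call_id=77: agent=A6 vs A4: differ → A6
call_id=78: agent=A5 vs A4: differ → A5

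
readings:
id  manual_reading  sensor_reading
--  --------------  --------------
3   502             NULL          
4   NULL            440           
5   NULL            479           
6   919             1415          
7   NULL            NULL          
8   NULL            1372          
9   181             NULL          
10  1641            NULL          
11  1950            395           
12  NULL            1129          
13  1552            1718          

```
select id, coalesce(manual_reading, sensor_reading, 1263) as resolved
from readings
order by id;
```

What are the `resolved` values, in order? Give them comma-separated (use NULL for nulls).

502, 440, 479, 919, 1263, 1372, 181, 1641, 1950, 1129, 1552

id=3: manual_reading=502 → 502
id=4: manual_reading=NULL, sensor_reading=440 → 440
id=5: manual_reading=NULL, sensor_reading=479 → 479
id=6: manual_reading=919 → 919
id=7: manual_reading=NULL, sensor_reading=NULL, → literal 1263 → 1263
id=8: manual_reading=NULL, sensor_reading=1372 → 1372
id=9: manual_reading=181 → 181
id=10: manual_reading=1641 → 1641
id=11: manual_reading=1950 → 1950
id=12: manual_reading=NULL, sensor_reading=1129 → 1129
id=13: manual_reading=1552 → 1552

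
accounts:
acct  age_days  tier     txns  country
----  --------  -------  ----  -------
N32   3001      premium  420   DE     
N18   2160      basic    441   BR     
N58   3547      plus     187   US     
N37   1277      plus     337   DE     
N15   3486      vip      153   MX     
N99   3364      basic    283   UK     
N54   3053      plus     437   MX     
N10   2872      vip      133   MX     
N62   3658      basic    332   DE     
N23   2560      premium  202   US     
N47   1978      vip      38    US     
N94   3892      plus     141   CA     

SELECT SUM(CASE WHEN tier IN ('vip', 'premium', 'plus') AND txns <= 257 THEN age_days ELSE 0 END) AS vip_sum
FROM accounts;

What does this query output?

acct=N32: ✗
acct=N18: ✗
acct=N58: ✓ → 3547
acct=N37: ✗
acct=N15: ✓ → 3486
acct=N99: ✗
acct=N54: ✗
acct=N10: ✓ → 2872
acct=N62: ✗
acct=N23: ✓ → 2560
acct=N47: ✓ → 1978
acct=N94: ✓ → 3892
vip_sum = 3547 + 3486 + 2872 + 2560 + 1978 + 3892 = 18335

18335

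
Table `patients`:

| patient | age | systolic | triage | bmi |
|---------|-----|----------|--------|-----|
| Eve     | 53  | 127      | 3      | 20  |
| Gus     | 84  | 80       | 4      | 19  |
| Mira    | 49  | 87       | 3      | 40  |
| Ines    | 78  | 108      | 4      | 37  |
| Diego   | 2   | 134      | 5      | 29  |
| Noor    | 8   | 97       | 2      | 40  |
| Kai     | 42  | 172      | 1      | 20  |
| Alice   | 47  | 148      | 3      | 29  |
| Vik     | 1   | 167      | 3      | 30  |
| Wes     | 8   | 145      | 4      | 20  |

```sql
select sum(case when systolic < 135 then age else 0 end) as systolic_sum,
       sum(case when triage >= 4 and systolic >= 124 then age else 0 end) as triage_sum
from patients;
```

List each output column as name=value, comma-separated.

systolic_sum=274, triage_sum=10

[systolic_sum: systolic < 135]
patient=Eve: ✓ → 53
patient=Gus: ✓ → 84
patient=Mira: ✓ → 49
patient=Ines: ✓ → 78
patient=Diego: ✓ → 2
patient=Noor: ✓ → 8
patient=Kai: ✗
patient=Alice: ✗
patient=Vik: ✗
patient=Wes: ✗
systolic_sum = 53 + 84 + 49 + 78 + 2 + 8 = 274
—
[triage_sum: triage >= 4 and systolic >= 124]
patient=Eve: ✗
patient=Gus: ✗
patient=Mira: ✗
patient=Ines: ✗
patient=Diego: ✓ → 2
patient=Noor: ✗
patient=Kai: ✗
patient=Alice: ✗
patient=Vik: ✗
patient=Wes: ✓ → 8
triage_sum = 2 + 8 = 10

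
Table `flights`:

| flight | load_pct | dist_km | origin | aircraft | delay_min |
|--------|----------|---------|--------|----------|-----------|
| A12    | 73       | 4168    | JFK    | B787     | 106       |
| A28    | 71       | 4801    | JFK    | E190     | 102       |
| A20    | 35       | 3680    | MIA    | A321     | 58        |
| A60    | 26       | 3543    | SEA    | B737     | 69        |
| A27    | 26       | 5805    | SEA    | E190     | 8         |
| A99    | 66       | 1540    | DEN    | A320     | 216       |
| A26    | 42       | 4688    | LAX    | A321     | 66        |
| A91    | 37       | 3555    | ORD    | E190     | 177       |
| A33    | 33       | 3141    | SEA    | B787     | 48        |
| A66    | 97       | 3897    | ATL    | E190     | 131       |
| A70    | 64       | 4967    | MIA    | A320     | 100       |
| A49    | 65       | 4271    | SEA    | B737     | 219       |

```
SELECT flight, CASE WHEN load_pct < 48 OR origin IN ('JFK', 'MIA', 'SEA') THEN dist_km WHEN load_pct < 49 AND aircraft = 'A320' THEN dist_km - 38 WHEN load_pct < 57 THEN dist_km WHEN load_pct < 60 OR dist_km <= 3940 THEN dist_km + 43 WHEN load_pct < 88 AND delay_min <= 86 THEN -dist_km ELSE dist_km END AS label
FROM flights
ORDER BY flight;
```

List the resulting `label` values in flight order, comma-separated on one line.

flight=A12: load_pct < 48 OR origin IN ('JFK', 'MIA', 'SEA') → 4168
flight=A20: load_pct < 48 OR origin IN ('JFK', 'MIA', 'SEA') → 3680
flight=A26: load_pct < 48 OR origin IN ('JFK', 'MIA', 'SEA') → 4688
flight=A27: load_pct < 48 OR origin IN ('JFK', 'MIA', 'SEA') → 5805
flight=A28: load_pct < 48 OR origin IN ('JFK', 'MIA', 'SEA') → 4801
flight=A33: load_pct < 48 OR origin IN ('JFK', 'MIA', 'SEA') → 3141
flight=A49: load_pct < 48 OR origin IN ('JFK', 'MIA', 'SEA') → 4271
flight=A60: load_pct < 48 OR origin IN ('JFK', 'MIA', 'SEA') → 3543
flight=A66: load_pct < 60 OR dist_km <= 3940 → 3940
flight=A70: load_pct < 48 OR origin IN ('JFK', 'MIA', 'SEA') → 4967
flight=A91: load_pct < 48 OR origin IN ('JFK', 'MIA', 'SEA') → 3555
flight=A99: load_pct < 60 OR dist_km <= 3940 → 1583

4168, 3680, 4688, 5805, 4801, 3141, 4271, 3543, 3940, 4967, 3555, 1583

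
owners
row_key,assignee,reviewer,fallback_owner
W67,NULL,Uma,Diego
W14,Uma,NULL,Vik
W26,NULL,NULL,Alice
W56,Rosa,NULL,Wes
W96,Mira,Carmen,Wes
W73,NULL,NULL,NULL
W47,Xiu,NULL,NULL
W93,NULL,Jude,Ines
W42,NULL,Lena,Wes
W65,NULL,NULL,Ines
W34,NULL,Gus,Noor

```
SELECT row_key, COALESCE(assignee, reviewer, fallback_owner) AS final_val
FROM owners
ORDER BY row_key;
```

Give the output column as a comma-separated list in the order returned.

Uma, Alice, Gus, Lena, Xiu, Rosa, Ines, Uma, NULL, Jude, Mira

row_key=W14: assignee=Uma → Uma
row_key=W26: assignee=NULL, reviewer=NULL, fallback_owner=Alice → Alice
row_key=W34: assignee=NULL, reviewer=Gus → Gus
row_key=W42: assignee=NULL, reviewer=Lena → Lena
row_key=W47: assignee=Xiu → Xiu
row_key=W56: assignee=Rosa → Rosa
row_key=W65: assignee=NULL, reviewer=NULL, fallback_owner=Ines → Ines
row_key=W67: assignee=NULL, reviewer=Uma → Uma
row_key=W73: assignee=NULL, reviewer=NULL, fallback_owner=NULL (all NULL) → NULL
row_key=W93: assignee=NULL, reviewer=Jude → Jude
row_key=W96: assignee=Mira → Mira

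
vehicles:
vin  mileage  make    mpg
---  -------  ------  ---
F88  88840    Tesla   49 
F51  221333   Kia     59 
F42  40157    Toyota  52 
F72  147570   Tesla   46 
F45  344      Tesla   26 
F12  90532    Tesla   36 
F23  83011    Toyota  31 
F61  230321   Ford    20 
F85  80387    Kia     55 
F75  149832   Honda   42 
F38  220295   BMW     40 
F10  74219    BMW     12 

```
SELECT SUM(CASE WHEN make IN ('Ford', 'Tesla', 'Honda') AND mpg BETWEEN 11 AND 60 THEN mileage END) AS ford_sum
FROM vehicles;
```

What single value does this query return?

707439

vin=F88: ✓ → 88840
vin=F51: ✗
vin=F42: ✗
vin=F72: ✓ → 147570
vin=F45: ✓ → 344
vin=F12: ✓ → 90532
vin=F23: ✗
vin=F61: ✓ → 230321
vin=F85: ✗
vin=F75: ✓ → 149832
vin=F38: ✗
vin=F10: ✗
ford_sum = 88840 + 147570 + 344 + 90532 + 230321 + 149832 = 707439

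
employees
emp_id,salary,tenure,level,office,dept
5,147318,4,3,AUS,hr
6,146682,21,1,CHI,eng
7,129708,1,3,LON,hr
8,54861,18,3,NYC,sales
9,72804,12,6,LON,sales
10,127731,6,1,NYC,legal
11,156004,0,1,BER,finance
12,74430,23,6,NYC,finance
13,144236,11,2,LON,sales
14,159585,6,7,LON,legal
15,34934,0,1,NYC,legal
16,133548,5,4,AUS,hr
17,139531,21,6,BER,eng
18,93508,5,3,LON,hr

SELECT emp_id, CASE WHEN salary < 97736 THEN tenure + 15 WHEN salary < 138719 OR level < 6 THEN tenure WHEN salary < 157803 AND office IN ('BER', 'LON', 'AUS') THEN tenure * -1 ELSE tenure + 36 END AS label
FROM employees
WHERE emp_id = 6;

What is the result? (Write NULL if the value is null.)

21

emp_id = 6: salary=146682, tenure=21, level=1, office=CHI, dept=eng.
salary < 97736 → false
salary < 138719 OR level < 6 → true → 21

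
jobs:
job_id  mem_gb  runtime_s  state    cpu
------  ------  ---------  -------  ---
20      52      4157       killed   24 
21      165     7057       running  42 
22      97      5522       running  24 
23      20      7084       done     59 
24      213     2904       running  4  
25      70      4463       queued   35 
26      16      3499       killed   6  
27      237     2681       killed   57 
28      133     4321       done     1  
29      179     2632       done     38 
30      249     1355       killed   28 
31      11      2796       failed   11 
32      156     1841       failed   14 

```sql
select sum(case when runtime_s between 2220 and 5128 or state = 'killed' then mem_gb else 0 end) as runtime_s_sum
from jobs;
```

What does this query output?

1160

job_id=20: ✓ → 52
job_id=21: ✗
job_id=22: ✗
job_id=23: ✗
job_id=24: ✓ → 213
job_id=25: ✓ → 70
job_id=26: ✓ → 16
job_id=27: ✓ → 237
job_id=28: ✓ → 133
job_id=29: ✓ → 179
job_id=30: ✓ → 249
job_id=31: ✓ → 11
job_id=32: ✗
runtime_s_sum = 52 + 213 + 70 + 16 + 237 + 133 + 179 + 249 + 11 = 1160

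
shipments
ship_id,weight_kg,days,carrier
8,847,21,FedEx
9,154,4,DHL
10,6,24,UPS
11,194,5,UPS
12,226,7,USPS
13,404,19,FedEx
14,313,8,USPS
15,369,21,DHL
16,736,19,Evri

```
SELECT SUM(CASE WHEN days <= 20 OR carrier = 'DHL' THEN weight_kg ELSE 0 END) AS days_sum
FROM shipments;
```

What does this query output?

2396

ship_id=8: ✗
ship_id=9: ✓ → 154
ship_id=10: ✗
ship_id=11: ✓ → 194
ship_id=12: ✓ → 226
ship_id=13: ✓ → 404
ship_id=14: ✓ → 313
ship_id=15: ✓ → 369
ship_id=16: ✓ → 736
days_sum = 154 + 194 + 226 + 404 + 313 + 369 + 736 = 2396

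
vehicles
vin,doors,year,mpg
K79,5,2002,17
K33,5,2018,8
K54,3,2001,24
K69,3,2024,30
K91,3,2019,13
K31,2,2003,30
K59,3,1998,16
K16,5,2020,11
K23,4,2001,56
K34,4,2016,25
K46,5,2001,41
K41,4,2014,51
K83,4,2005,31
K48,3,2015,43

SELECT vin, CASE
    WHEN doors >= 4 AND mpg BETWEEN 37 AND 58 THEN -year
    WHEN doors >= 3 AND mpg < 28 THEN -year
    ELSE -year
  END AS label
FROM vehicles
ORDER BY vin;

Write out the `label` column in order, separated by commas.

vin=K16: doors >= 3 AND mpg < 28 → -2020
vin=K23: doors >= 4 AND mpg BETWEEN 37 AND 58 → -2001
vin=K31: ELSE → -2003
vin=K33: doors >= 3 AND mpg < 28 → -2018
vin=K34: doors >= 3 AND mpg < 28 → -2016
vin=K41: doors >= 4 AND mpg BETWEEN 37 AND 58 → -2014
vin=K46: doors >= 4 AND mpg BETWEEN 37 AND 58 → -2001
vin=K48: ELSE → -2015
vin=K54: doors >= 3 AND mpg < 28 → -2001
vin=K59: doors >= 3 AND mpg < 28 → -1998
vin=K69: ELSE → -2024
vin=K79: doors >= 3 AND mpg < 28 → -2002
vin=K83: ELSE → -2005
vin=K91: doors >= 3 AND mpg < 28 → -2019

-2020, -2001, -2003, -2018, -2016, -2014, -2001, -2015, -2001, -1998, -2024, -2002, -2005, -2019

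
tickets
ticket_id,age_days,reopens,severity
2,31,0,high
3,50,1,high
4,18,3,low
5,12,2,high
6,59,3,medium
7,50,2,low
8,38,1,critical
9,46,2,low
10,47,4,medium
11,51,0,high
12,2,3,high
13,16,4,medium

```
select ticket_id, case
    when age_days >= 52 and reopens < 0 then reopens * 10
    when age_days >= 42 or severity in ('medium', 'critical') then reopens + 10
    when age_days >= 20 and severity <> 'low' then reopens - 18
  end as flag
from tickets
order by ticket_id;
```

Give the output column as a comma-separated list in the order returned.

ticket_id=2: age_days >= 20 and severity <> 'low' → -18
ticket_id=3: age_days >= 42 or severity in ('medium', 'critical') → 11
ticket_id=4: (no match → NULL) → NULL
ticket_id=5: (no match → NULL) → NULL
ticket_id=6: age_days >= 42 or severity in ('medium', 'critical') → 13
ticket_id=7: age_days >= 42 or severity in ('medium', 'critical') → 12
ticket_id=8: age_days >= 42 or severity in ('medium', 'critical') → 11
ticket_id=9: age_days >= 42 or severity in ('medium', 'critical') → 12
ticket_id=10: age_days >= 42 or severity in ('medium', 'critical') → 14
ticket_id=11: age_days >= 42 or severity in ('medium', 'critical') → 10
ticket_id=12: (no match → NULL) → NULL
ticket_id=13: age_days >= 42 or severity in ('medium', 'critical') → 14

-18, 11, NULL, NULL, 13, 12, 11, 12, 14, 10, NULL, 14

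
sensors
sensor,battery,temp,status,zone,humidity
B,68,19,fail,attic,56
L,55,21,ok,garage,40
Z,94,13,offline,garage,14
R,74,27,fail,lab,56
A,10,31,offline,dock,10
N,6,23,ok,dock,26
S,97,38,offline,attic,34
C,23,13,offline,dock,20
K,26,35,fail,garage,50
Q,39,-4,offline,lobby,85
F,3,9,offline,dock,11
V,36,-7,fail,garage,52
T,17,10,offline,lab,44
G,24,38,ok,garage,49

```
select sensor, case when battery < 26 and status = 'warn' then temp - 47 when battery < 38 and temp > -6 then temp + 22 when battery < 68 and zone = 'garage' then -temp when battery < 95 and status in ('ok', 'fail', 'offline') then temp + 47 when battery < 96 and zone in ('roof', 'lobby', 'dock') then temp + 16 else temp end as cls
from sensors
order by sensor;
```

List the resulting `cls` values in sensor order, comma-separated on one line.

53, 66, 35, 31, 60, 57, -21, 45, 43, 74, 38, 32, 7, 60

sensor=A: battery < 38 and temp > -6 → 53
sensor=B: battery < 95 and status in ('ok', 'fail', 'offline') → 66
sensor=C: battery < 38 and temp > -6 → 35
sensor=F: battery < 38 and temp > -6 → 31
sensor=G: battery < 38 and temp > -6 → 60
sensor=K: battery < 38 and temp > -6 → 57
sensor=L: battery < 68 and zone = 'garage' → -21
sensor=N: battery < 38 and temp > -6 → 45
sensor=Q: battery < 95 and status in ('ok', 'fail', 'offline') → 43
sensor=R: battery < 95 and status in ('ok', 'fail', 'offline') → 74
sensor=S: ELSE → 38
sensor=T: battery < 38 and temp > -6 → 32
sensor=V: battery < 68 and zone = 'garage' → 7
sensor=Z: battery < 95 and status in ('ok', 'fail', 'offline') → 60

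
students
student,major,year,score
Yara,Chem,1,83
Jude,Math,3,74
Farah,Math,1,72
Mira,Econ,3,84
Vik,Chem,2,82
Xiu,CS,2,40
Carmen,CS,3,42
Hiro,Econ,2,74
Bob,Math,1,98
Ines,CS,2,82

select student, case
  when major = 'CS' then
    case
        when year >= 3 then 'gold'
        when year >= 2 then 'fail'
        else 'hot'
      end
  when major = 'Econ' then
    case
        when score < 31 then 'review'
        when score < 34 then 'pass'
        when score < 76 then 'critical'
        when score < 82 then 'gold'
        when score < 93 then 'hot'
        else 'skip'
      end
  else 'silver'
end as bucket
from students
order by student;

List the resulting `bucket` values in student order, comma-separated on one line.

silver, gold, silver, critical, fail, silver, hot, silver, fail, silver

student=Bob: major='Math' → outer ELSE → silver
student=Carmen: major='CS' → inner[year >= 3] → gold
student=Farah: major='Math' → outer ELSE → silver
student=Hiro: major='Econ' → inner[score < 76] → critical
student=Ines: major='CS' → inner[year >= 2] → fail
student=Jude: major='Math' → outer ELSE → silver
student=Mira: major='Econ' → inner[score < 93] → hot
student=Vik: major='Chem' → outer ELSE → silver
student=Xiu: major='CS' → inner[year >= 2] → fail
student=Yara: major='Chem' → outer ELSE → silver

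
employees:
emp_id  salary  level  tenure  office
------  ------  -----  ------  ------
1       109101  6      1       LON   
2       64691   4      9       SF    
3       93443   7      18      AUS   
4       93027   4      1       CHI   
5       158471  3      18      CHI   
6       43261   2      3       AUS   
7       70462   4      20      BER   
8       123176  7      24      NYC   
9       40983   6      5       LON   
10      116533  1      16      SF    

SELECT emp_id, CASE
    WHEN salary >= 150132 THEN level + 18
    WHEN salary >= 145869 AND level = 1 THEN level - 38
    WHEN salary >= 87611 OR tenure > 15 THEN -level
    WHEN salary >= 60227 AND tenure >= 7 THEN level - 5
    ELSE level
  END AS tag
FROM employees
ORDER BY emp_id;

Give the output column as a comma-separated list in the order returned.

emp_id=1: salary >= 87611 OR tenure > 15 → -6
emp_id=2: salary >= 60227 AND tenure >= 7 → -1
emp_id=3: salary >= 87611 OR tenure > 15 → -7
emp_id=4: salary >= 87611 OR tenure > 15 → -4
emp_id=5: salary >= 150132 → 21
emp_id=6: ELSE → 2
emp_id=7: salary >= 87611 OR tenure > 15 → -4
emp_id=8: salary >= 87611 OR tenure > 15 → -7
emp_id=9: ELSE → 6
emp_id=10: salary >= 87611 OR tenure > 15 → -1

-6, -1, -7, -4, 21, 2, -4, -7, 6, -1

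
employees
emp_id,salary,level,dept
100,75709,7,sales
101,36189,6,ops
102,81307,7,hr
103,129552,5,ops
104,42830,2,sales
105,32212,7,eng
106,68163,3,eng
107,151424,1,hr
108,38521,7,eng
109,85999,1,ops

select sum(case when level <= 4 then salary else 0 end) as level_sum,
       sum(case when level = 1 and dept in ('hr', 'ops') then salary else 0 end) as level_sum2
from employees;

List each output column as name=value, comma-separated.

level_sum=348416, level_sum2=237423

[level_sum: level <= 4]
emp_id=100: ✗
emp_id=101: ✗
emp_id=102: ✗
emp_id=103: ✗
emp_id=104: ✓ → 42830
emp_id=105: ✗
emp_id=106: ✓ → 68163
emp_id=107: ✓ → 151424
emp_id=108: ✗
emp_id=109: ✓ → 85999
level_sum = 42830 + 68163 + 151424 + 85999 = 348416
—
[level_sum2: level = 1 and dept in ('hr', 'ops')]
emp_id=100: ✗
emp_id=101: ✗
emp_id=102: ✗
emp_id=103: ✗
emp_id=104: ✗
emp_id=105: ✗
emp_id=106: ✗
emp_id=107: ✓ → 151424
emp_id=108: ✗
emp_id=109: ✓ → 85999
level_sum2 = 151424 + 85999 = 237423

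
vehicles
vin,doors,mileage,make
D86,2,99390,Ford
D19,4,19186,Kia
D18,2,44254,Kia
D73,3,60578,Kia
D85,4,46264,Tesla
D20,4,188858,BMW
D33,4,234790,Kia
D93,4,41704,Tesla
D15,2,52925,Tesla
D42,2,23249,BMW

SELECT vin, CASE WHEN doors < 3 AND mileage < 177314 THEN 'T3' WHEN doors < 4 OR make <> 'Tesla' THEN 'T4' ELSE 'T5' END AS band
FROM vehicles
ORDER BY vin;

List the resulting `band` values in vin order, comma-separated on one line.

vin=D15: doors < 3 AND mileage < 177314 → T3
vin=D18: doors < 3 AND mileage < 177314 → T3
vin=D19: doors < 4 OR make <> 'Tesla' → T4
vin=D20: doors < 4 OR make <> 'Tesla' → T4
vin=D33: doors < 4 OR make <> 'Tesla' → T4
vin=D42: doors < 3 AND mileage < 177314 → T3
vin=D73: doors < 4 OR make <> 'Tesla' → T4
vin=D85: ELSE → T5
vin=D86: doors < 3 AND mileage < 177314 → T3
vin=D93: ELSE → T5

T3, T3, T4, T4, T4, T3, T4, T5, T3, T5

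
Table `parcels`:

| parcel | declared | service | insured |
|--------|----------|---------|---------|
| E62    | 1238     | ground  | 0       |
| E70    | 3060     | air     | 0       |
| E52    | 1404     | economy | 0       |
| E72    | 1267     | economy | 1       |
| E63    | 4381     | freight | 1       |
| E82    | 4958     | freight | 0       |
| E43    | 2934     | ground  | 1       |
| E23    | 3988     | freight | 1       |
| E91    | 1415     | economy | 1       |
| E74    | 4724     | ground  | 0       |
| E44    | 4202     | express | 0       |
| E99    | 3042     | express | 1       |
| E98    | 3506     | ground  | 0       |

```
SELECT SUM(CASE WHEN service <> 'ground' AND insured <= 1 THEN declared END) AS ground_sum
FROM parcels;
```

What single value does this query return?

parcel=E62: ✗
parcel=E70: ✓ → 3060
parcel=E52: ✓ → 1404
parcel=E72: ✓ → 1267
parcel=E63: ✓ → 4381
parcel=E82: ✓ → 4958
parcel=E43: ✗
parcel=E23: ✓ → 3988
parcel=E91: ✓ → 1415
parcel=E74: ✗
parcel=E44: ✓ → 4202
parcel=E99: ✓ → 3042
parcel=E98: ✗
ground_sum = 3060 + 1404 + 1267 + 4381 + 4958 + 3988 + 1415 + 4202 + 3042 = 27717

27717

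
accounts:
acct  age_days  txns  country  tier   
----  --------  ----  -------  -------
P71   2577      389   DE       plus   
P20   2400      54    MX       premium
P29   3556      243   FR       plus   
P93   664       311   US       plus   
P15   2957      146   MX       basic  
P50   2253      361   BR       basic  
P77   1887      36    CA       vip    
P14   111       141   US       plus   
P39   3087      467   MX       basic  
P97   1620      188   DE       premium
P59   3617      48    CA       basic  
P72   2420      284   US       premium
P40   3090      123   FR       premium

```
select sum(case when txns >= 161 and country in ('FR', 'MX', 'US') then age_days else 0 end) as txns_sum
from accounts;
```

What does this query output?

9727

acct=P71: ✗
acct=P20: ✗
acct=P29: ✓ → 3556
acct=P93: ✓ → 664
acct=P15: ✗
acct=P50: ✗
acct=P77: ✗
acct=P14: ✗
acct=P39: ✓ → 3087
acct=P97: ✗
acct=P59: ✗
acct=P72: ✓ → 2420
acct=P40: ✗
txns_sum = 3556 + 664 + 3087 + 2420 = 9727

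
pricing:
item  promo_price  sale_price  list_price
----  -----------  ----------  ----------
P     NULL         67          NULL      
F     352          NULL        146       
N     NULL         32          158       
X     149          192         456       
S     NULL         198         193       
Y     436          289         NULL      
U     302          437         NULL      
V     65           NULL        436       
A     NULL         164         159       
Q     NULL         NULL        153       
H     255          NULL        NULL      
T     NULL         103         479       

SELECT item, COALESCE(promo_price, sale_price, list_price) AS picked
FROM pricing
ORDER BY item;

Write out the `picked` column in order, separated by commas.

item=A: promo_price=NULL, sale_price=164 → 164
item=F: promo_price=352 → 352
item=H: promo_price=255 → 255
item=N: promo_price=NULL, sale_price=32 → 32
item=P: promo_price=NULL, sale_price=67 → 67
item=Q: promo_price=NULL, sale_price=NULL, list_price=153 → 153
item=S: promo_price=NULL, sale_price=198 → 198
item=T: promo_price=NULL, sale_price=103 → 103
item=U: promo_price=302 → 302
item=V: promo_price=65 → 65
item=X: promo_price=149 → 149
item=Y: promo_price=436 → 436

164, 352, 255, 32, 67, 153, 198, 103, 302, 65, 149, 436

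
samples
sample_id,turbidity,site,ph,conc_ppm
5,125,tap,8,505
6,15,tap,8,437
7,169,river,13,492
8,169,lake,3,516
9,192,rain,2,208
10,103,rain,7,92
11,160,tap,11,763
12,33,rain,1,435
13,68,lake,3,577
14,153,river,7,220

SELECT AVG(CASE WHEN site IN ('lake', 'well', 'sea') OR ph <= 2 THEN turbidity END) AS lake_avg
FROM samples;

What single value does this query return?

sample_id=5: ✗
sample_id=6: ✗
sample_id=7: ✗
sample_id=8: ✓ → 169
sample_id=9: ✓ → 192
sample_id=10: ✗
sample_id=11: ✗
sample_id=12: ✓ → 33
sample_id=13: ✓ → 68
sample_id=14: ✗
lake_avg = (169 + 192 + 33 + 68) / 4 = 115.5

115.5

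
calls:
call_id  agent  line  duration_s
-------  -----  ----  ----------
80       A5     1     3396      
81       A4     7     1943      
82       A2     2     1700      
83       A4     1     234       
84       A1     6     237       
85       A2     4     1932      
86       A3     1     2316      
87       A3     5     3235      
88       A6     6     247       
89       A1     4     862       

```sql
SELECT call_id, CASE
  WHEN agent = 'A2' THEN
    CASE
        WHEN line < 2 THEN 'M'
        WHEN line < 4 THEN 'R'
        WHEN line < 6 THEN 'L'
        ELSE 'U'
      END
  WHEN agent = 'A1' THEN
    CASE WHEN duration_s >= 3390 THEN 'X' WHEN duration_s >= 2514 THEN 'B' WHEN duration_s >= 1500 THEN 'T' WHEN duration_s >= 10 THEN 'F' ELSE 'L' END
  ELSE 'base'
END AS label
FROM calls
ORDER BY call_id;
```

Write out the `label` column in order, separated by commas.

base, base, R, base, F, L, base, base, base, F

call_id=80: agent='A5' → outer ELSE → base
call_id=81: agent='A4' → outer ELSE → base
call_id=82: agent='A2' → inner[line < 4] → R
call_id=83: agent='A4' → outer ELSE → base
call_id=84: agent='A1' → inner[duration_s >= 10] → F
call_id=85: agent='A2' → inner[line < 6] → L
call_id=86: agent='A3' → outer ELSE → base
call_id=87: agent='A3' → outer ELSE → base
call_id=88: agent='A6' → outer ELSE → base
call_id=89: agent='A1' → inner[duration_s >= 10] → F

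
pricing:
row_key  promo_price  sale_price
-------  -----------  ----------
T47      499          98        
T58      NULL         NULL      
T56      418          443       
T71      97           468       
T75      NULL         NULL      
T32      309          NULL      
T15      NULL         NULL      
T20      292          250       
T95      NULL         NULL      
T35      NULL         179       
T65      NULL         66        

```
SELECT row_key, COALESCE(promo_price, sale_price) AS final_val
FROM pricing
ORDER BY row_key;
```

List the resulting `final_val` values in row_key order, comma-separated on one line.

row_key=T15: promo_price=NULL, sale_price=NULL (all NULL) → NULL
row_key=T20: promo_price=292 → 292
row_key=T32: promo_price=309 → 309
row_key=T35: promo_price=NULL, sale_price=179 → 179
row_key=T47: promo_price=499 → 499
row_key=T56: promo_price=418 → 418
row_key=T58: promo_price=NULL, sale_price=NULL (all NULL) → NULL
row_key=T65: promo_price=NULL, sale_price=66 → 66
row_key=T71: promo_price=97 → 97
row_key=T75: promo_price=NULL, sale_price=NULL (all NULL) → NULL
row_key=T95: promo_price=NULL, sale_price=NULL (all NULL) → NULL

NULL, 292, 309, 179, 499, 418, NULL, 66, 97, NULL, NULL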